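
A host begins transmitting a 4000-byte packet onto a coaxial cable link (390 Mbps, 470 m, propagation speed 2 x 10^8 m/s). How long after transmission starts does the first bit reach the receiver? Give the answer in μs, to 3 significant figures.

First bit experiences only propagation delay: d/s = 470/200000000 = 2.35 μs.

2.35 μs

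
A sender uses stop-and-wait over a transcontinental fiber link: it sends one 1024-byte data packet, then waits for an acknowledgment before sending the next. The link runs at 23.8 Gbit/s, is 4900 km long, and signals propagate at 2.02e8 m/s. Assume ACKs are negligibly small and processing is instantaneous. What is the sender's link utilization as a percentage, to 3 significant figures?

t_tx = L/R = 8192/23800000000 = 3.44202e-07 s.
t_prop = 4900000/202000000 = 0.0242574 s; RTT = 0.0485149 s.
Cycle = t_tx + RTT = 0.0485152 s.
Utilization = t_tx / cycle = 3.44202e-07/0.0485152 = 0.000709 %.

0.000709 %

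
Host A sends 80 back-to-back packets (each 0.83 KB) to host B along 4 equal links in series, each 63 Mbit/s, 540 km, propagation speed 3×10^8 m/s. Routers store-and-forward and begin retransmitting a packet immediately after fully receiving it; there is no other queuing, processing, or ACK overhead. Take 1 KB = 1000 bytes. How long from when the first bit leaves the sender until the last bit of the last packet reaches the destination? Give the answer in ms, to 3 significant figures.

15.9 ms

Per-hop transmission t_tx = L/R = 6640/63000000 = 0.105397 ms.
Per-hop propagation t_prop = 540000/300000000 = 1.8 ms.
Pipeline fill: first packet needs 4·t_tx to clear all hops; remaining 79 packets each add one t_tx.
Total = (4+80-1)·t_tx + 4·t_prop = 83·0.105397 + 4·1.8 = 15.9 ms.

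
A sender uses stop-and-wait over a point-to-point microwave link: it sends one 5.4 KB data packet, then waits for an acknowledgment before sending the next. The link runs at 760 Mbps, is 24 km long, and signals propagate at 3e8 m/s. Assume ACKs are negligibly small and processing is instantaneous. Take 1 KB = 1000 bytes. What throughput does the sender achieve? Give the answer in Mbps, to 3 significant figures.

199 Mbps

t_tx = L/R = 43200/760000000 = 5.68421e-05 s.
t_prop = 24000/300000000 = 8e-05 s; RTT = 0.00016 s.
Cycle = t_tx + RTT = 0.000216842 s.
Throughput = L / cycle = 43200 / 0.000216842 = 199 Mbps.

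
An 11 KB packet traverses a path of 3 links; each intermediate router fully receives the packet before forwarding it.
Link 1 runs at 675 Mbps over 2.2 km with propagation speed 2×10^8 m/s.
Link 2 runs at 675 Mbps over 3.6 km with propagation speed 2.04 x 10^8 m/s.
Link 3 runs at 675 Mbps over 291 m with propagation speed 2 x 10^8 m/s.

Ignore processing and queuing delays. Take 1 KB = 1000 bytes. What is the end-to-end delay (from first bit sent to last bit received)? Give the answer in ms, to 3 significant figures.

0.421 ms

L = 88000 bits.
Transmission delay per hop = L/R = 88000/675000000 = 0.13037 ms; 3 hops → 0.391111 ms.
Propagation delays (d/s per hop): 0.011, 0.0176471, 0.001455 ms; sum = 0.0301021 ms.
End-to-end = 0.421 ms.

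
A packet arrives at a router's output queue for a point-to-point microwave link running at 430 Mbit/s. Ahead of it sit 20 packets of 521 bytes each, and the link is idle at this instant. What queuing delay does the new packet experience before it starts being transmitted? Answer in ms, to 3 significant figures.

Each queued packet: L/R = 4168/430000000 = 0.00969302 ms.
20 queued → 0.19386 ms.
Queuing delay = 0.194 ms.

0.194 ms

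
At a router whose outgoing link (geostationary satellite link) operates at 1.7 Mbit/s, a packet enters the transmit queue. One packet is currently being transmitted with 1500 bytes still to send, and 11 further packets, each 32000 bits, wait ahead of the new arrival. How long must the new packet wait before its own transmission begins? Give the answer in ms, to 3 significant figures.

Each queued packet: L/R = 32000/1700000 = 18.8235 ms.
11 queued → 207.059 ms.
Plus remaining 12000 bits of current packet: 7.05882 ms.
Queuing delay = 214 ms.

214 ms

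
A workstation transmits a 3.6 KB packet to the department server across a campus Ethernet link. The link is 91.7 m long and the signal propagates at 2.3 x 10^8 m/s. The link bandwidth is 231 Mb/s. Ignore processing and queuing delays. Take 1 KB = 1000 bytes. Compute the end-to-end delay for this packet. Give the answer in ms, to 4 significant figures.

L = 28800 bits.
Transmission delay = L/R = 28800 / 231000000 = 0.124675 ms.
Propagation delay = d/s = 91.7 m / 2.3e+08 m/s = 0.000398696 ms.
Total = 0.1251 ms.

0.1251 ms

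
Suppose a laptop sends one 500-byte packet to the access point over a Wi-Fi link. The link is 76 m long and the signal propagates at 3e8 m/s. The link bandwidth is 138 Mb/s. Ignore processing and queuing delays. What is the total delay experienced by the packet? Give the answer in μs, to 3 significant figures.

L = 500 × 8 = 4000 bits.
Transmission delay = L/R = 4000 / 138000000 = 28.9855 μs.
Propagation delay = d/s = 76 m / 300000000 m/s = 0.253333 μs.
Total = 29.2 μs.

29.2 μs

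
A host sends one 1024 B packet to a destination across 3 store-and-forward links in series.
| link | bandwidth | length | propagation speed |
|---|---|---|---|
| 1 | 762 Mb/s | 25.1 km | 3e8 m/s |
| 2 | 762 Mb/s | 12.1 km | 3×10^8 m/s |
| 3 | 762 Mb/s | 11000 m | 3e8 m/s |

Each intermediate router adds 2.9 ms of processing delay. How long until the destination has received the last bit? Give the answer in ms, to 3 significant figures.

L = 1024 × 8 = 8192 bits.
Transmission delay per hop = L/R = 8192/762000000 = 0.0107507 ms; 3 hops → 0.032252 ms.
Propagation delays (d/s per hop): 0.0836667, 0.0403333, 0.0366667 ms; sum = 0.160667 ms.
Processing at 2 router(s): 2 × 2.9 ms = 5.8 ms.
End-to-end = 5.99 ms.

5.99 ms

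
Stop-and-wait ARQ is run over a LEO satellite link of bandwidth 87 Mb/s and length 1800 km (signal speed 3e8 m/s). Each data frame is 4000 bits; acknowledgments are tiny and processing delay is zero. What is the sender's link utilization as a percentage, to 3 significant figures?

t_tx = L/R = 4000/87000000 = 4.5977e-05 s.
t_prop = 1800000/300000000 = 0.006 s; RTT = 0.012 s.
Cycle = t_tx + RTT = 0.012046 s.
Utilization = t_tx / cycle = 4.5977e-05/0.012046 = 0.382 %.

0.382 %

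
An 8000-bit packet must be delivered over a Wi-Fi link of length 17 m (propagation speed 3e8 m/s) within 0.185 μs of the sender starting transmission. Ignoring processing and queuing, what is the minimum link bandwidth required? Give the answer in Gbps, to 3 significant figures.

Propagation delay = 17 / 300000000 = 0.0566667 μs.
Transmission budget = 0.185 − 0.0566667 = 0.128333 μs.
R ≥ L / t_tx = 8000 bits / 1.28333e-07 s = 62.3 Gbps.

62.3 Gbps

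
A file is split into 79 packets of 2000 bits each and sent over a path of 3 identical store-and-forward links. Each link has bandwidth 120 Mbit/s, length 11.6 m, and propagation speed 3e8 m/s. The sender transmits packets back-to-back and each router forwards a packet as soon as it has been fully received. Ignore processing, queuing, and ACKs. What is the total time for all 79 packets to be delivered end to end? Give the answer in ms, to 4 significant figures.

Per-hop transmission t_tx = L/R = 2000/120000000 = 0.0166667 ms.
Per-hop propagation t_prop = 11.6/300000000 = 3.86667e-05 ms.
Pipeline fill: first packet needs 3·t_tx to clear all hops; remaining 78 packets each add one t_tx.
Total = (3+79-1)·t_tx + 3·t_prop = 81·0.0166667 + 3·3.86667e-05 = 1.350 ms.

1.350 ms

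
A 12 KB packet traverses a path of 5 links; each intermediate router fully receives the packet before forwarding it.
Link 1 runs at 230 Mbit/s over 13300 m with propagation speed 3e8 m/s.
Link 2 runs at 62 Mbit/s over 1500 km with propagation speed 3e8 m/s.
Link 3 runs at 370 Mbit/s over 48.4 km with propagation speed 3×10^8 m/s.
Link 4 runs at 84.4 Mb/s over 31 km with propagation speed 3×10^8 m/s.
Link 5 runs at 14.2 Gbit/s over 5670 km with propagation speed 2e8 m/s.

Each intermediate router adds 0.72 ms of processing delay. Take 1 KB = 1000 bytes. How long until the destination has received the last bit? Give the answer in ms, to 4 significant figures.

39.91 ms

L = 96000 bits.
Transmission delays (L/R per hop): 0.417391, 1.54839, 0.259459, 1.13744, 0.00676056 ms; sum = 3.36944 ms.
Propagation delays (d/s per hop): 0.0443333, 5, 0.161333, 0.103333, 28.35 ms; sum = 33.659 ms.
Processing at 4 router(s): 4 × 0.72 ms = 2.88 ms.
End-to-end = 39.91 ms.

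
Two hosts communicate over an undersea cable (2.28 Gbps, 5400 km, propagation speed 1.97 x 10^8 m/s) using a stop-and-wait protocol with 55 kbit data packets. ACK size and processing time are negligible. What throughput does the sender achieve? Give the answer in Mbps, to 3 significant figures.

1.00 Mbps

t_tx = L/R = 55000/2280000000 = 2.41228e-05 s.
t_prop = 5400000/197000000 = 0.0274112 s; RTT = 0.0548223 s.
Cycle = t_tx + RTT = 0.0548465 s.
Throughput = L / cycle = 55000 / 0.0548465 = 1.00 Mbps.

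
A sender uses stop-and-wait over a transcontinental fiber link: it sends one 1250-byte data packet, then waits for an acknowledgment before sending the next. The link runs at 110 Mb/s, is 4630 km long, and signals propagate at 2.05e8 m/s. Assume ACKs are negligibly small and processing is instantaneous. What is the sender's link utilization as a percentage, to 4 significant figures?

0.2009 %

t_tx = L/R = 10000/110000000 = 9.09091e-05 s.
t_prop = 4630000/2.05e+08 = 0.0225854 s; RTT = 0.0451707 s.
Cycle = t_tx + RTT = 0.0452616 s.
Utilization = t_tx / cycle = 9.09091e-05/0.0452616 = 0.2009 %.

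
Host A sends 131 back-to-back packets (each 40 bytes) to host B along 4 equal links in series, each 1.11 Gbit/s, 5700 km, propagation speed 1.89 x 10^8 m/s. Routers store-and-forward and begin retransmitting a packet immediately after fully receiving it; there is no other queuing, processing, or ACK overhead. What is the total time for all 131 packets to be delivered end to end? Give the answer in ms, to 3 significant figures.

Per-hop transmission t_tx = L/R = 320/1110000000 = 0.000288288 ms.
Per-hop propagation t_prop = 5700000/189000000 = 30.1587 ms.
Pipeline fill: first packet needs 4·t_tx to clear all hops; remaining 130 packets each add one t_tx.
Total = (4+131-1)·t_tx + 4·t_prop = 134·0.000288288 + 4·30.1587 = 121 ms.

121 ms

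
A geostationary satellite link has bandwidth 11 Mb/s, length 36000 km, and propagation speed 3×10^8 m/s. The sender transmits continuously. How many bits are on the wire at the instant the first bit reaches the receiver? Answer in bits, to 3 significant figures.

1320000 bits

Propagation delay = 36000000 / 300000000 = 0.12 s.
BDP = R × t_prop = 11000000 × 0.12 = 1320000 bits.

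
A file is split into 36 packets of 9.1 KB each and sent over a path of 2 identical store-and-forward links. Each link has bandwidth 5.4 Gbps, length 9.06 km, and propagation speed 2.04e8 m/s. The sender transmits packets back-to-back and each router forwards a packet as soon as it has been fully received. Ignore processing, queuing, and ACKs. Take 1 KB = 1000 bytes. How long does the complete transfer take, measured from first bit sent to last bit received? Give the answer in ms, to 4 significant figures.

Per-hop transmission t_tx = L/R = 72800/5400000000 = 0.0134815 ms.
Per-hop propagation t_prop = 9060/204000000 = 0.0444118 ms.
Pipeline fill: first packet needs 2·t_tx to clear all hops; remaining 35 packets each add one t_tx.
Total = (2+36-1)·t_tx + 2·t_prop = 37·0.0134815 + 2·0.0444118 = 0.5876 ms.

0.5876 ms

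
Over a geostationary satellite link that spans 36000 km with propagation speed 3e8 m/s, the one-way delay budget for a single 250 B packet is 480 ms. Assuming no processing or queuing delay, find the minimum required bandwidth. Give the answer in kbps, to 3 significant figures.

L = 2000 bits.
Propagation delay = 36000000 / 300000000 = 120 ms.
Transmission budget = 480 − 120 = 360 ms.
R ≥ L / t_tx = 2000 bits / 0.36 s = 5.56 kbps.

5.56 kbps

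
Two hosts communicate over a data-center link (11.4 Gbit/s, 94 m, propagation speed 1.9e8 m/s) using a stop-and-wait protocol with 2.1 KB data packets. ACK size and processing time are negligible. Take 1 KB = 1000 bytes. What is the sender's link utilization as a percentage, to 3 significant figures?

59.8 %

t_tx = L/R = 16800/11400000000 = 1.47368e-06 s.
t_prop = 94/190000000 = 4.94737e-07 s; RTT = 9.89474e-07 s.
Cycle = t_tx + RTT = 2.46316e-06 s.
Utilization = t_tx / cycle = 1.47368e-06/2.46316e-06 = 59.8 %.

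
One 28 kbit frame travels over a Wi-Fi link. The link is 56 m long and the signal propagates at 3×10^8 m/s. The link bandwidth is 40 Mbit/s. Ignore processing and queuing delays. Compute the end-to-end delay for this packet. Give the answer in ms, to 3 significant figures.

L = 28000 bits.
Transmission delay = L/R = 28000 / 40000000 = 0.7 ms.
Propagation delay = d/s = 56 m / 300000000 m/s = 0.000186667 ms.
Total = 0.700 ms.

0.700 ms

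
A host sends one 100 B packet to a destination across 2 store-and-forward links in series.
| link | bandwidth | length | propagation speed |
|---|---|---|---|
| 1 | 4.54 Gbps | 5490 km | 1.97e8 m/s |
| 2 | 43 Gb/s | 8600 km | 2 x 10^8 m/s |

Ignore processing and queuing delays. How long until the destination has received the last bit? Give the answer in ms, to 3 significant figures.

L = 100 × 8 = 800 bits.
Transmission delays (L/R per hop): 0.000176211, 1.86047e-05 ms; sum = 0.000194816 ms.
Propagation delays (d/s per hop): 27.868, 43 ms; sum = 70.868 ms.
End-to-end = 70.9 ms.

70.9 ms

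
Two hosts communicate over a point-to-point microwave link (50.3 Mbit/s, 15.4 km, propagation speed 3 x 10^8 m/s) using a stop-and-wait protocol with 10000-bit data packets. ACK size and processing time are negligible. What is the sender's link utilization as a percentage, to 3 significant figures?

65.9 %

t_tx = L/R = 10000/50300000 = 0.000198807 s.
t_prop = 15400/300000000 = 5.13333e-05 s; RTT = 0.000102667 s.
Cycle = t_tx + RTT = 0.000301474 s.
Utilization = t_tx / cycle = 0.000198807/0.000301474 = 65.9 %.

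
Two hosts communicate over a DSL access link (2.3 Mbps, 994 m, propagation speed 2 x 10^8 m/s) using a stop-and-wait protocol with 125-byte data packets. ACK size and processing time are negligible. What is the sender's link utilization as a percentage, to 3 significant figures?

t_tx = L/R = 1000/2300000 = 0.000434783 s.
t_prop = 994/200000000 = 4.97e-06 s; RTT = 9.94e-06 s.
Cycle = t_tx + RTT = 0.000444723 s.
Utilization = t_tx / cycle = 0.000434783/0.000444723 = 97.8 %.

97.8 %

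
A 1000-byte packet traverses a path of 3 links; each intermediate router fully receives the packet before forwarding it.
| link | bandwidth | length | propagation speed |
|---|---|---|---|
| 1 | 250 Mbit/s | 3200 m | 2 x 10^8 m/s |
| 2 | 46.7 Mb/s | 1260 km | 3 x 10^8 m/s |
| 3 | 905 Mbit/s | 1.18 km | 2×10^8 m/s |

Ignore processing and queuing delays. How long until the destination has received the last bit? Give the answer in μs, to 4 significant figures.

4434 μs

L = 1000 × 8 = 8000 bits.
Transmission delays (L/R per hop): 32, 171.306, 8.83978 μs; sum = 212.146 μs.
Propagation delays (d/s per hop): 16, 4200, 5.9 μs; sum = 4221.9 μs.
End-to-end = 4434 μs.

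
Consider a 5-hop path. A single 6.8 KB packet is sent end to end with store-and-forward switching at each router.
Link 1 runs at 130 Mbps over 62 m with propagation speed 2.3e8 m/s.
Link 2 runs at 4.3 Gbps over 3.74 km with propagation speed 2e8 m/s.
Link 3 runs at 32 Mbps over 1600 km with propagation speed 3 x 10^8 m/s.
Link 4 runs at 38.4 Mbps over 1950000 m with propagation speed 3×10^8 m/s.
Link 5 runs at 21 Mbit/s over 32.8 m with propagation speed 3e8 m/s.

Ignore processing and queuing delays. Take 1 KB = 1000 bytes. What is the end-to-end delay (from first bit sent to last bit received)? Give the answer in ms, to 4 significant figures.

L = 54400 bits.
Transmission delays (L/R per hop): 0.418462, 0.0126512, 1.7, 1.41667, 2.59048 ms; sum = 6.13826 ms.
Propagation delays (d/s per hop): 0.000269565, 0.0187, 5.33333, 6.5, 0.000109333 ms; sum = 11.8524 ms.
End-to-end = 17.99 ms.

17.99 ms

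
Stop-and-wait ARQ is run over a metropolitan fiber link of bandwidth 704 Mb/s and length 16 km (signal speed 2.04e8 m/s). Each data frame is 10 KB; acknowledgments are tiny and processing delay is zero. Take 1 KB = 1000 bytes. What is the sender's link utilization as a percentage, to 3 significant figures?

42.0 %

t_tx = L/R = 80000/704000000 = 0.000113636 s.
t_prop = 16000/204000000 = 7.84314e-05 s; RTT = 0.000156863 s.
Cycle = t_tx + RTT = 0.000270499 s.
Utilization = t_tx / cycle = 0.000113636/0.000270499 = 42.0 %.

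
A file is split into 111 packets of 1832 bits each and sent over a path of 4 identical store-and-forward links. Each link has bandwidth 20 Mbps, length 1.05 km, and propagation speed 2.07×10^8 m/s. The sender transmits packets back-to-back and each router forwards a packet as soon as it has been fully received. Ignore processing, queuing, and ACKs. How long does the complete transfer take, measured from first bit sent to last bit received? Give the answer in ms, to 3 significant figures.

Per-hop transmission t_tx = L/R = 1832/20000000 = 0.0916 ms.
Per-hop propagation t_prop = 1050/2.07e+08 = 0.00507246 ms.
Pipeline fill: first packet needs 4·t_tx to clear all hops; remaining 110 packets each add one t_tx.
Total = (4+111-1)·t_tx + 4·t_prop = 114·0.0916 + 4·0.00507246 = 10.5 ms.

10.5 ms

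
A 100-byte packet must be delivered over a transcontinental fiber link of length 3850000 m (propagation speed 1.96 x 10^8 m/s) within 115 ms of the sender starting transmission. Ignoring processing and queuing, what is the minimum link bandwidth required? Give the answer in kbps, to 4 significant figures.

8.390 kbps

L = 800 bits.
Propagation delay = 3850000 / 196000000 = 19.6429 ms.
Transmission budget = 115 − 19.6429 = 95.3571 ms.
R ≥ L / t_tx = 800 bits / 0.0953571 s = 8.390 kbps.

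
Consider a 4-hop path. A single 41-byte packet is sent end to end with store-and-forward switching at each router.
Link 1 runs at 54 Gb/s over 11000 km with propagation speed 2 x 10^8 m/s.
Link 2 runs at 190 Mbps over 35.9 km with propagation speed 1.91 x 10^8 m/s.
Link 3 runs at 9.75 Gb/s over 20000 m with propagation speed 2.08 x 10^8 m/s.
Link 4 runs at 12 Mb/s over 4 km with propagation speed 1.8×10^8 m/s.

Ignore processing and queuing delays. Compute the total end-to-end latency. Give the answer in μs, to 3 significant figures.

55300 μs

L = 41 × 8 = 328 bits.
Transmission delays (L/R per hop): 0.00607407, 1.72632, 0.033641, 27.3333 μs; sum = 29.0994 μs.
Propagation delays (d/s per hop): 55000, 187.958, 96.1538, 22.2222 μs; sum = 55306.3 μs.
End-to-end = 55300 μs.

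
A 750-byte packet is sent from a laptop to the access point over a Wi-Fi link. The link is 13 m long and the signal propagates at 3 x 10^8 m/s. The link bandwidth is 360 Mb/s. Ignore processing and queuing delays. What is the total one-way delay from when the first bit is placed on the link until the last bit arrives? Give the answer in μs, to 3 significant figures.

L = 750 × 8 = 6000 bits.
Transmission delay = L/R = 6000 / 360000000 = 16.6667 μs.
Propagation delay = d/s = 13 m / 300000000 m/s = 0.0433333 μs.
Total = 16.7 μs.

16.7 μs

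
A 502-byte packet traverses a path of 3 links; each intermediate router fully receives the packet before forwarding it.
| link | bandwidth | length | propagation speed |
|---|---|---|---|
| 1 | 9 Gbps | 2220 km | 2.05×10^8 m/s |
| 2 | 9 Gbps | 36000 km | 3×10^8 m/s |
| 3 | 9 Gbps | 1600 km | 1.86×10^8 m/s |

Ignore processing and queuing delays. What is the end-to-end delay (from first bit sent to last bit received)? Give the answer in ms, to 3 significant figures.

139 ms

L = 502 × 8 = 4016 bits.
Transmission delay per hop = L/R = 4016/9000000000 = 0.000446222 ms; 3 hops → 0.00133867 ms.
Propagation delays (d/s per hop): 10.8293, 120, 8.60215 ms; sum = 139.431 ms.
End-to-end = 139 ms.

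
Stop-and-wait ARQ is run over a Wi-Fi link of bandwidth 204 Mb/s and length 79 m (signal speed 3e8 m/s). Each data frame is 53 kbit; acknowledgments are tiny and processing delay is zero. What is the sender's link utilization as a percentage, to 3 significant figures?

t_tx = L/R = 53000/204000000 = 0.000259804 s.
t_prop = 79/300000000 = 2.63333e-07 s; RTT = 5.26667e-07 s.
Cycle = t_tx + RTT = 0.000260331 s.
Utilization = t_tx / cycle = 0.000259804/0.000260331 = 99.8 %.

99.8 %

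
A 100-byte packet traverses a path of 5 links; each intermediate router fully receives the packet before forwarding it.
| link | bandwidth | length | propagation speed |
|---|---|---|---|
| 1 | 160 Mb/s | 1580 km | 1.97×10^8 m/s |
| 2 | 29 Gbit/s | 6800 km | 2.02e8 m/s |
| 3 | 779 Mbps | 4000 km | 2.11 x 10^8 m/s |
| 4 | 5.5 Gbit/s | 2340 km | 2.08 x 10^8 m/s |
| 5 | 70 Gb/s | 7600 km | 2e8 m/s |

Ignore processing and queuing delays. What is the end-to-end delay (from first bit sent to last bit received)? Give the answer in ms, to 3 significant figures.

L = 100 × 8 = 800 bits.
Transmission delays (L/R per hop): 0.005, 2.75862e-05, 0.00102696, 0.000145455, 1.14286e-05 ms; sum = 0.00621143 ms.
Propagation delays (d/s per hop): 8.0203, 33.6634, 18.9573, 11.25, 38 ms; sum = 109.891 ms.
End-to-end = 110 ms.

110 ms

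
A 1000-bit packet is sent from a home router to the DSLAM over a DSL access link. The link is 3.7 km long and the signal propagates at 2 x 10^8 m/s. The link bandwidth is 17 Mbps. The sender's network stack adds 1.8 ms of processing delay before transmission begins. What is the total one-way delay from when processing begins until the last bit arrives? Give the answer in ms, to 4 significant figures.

Transmission delay = L/R = 1000 / 17000000 = 0.0588235 ms.
Propagation delay = d/s = 3700 m / 200000000 m/s = 0.0185 ms.
Plus processing delay 1.8 ms = 1.8 ms.
Total = 1.877 ms.

1.877 ms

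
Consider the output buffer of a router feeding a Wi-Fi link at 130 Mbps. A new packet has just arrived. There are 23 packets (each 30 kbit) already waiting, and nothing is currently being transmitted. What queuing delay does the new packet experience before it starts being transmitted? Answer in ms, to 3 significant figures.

Each queued packet: L/R = 30000/130000000 = 0.230769 ms.
23 queued → 5.30769 ms.
Queuing delay = 5.31 ms.

5.31 ms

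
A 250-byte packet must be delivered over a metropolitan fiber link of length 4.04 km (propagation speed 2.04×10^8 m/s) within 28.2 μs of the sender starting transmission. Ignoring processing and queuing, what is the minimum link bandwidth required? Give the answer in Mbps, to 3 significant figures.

238 Mbps

L = 2000 bits.
Propagation delay = 4040 / 204000000 = 19.8039 μs.
Transmission budget = 28.2 − 19.8039 = 8.39608 μs.
R ≥ L / t_tx = 2000 bits / 8.39608e-06 s = 238 Mbps.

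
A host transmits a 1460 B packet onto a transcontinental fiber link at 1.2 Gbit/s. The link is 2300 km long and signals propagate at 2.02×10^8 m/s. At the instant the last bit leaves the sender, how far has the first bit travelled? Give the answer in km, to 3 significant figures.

1.97 km

t_tx = L/R = 11680/1200000000 = 9.73333e-06 s.
Distance = s × t_tx = 202000000 × 9.73333e-06 = 1.97 km.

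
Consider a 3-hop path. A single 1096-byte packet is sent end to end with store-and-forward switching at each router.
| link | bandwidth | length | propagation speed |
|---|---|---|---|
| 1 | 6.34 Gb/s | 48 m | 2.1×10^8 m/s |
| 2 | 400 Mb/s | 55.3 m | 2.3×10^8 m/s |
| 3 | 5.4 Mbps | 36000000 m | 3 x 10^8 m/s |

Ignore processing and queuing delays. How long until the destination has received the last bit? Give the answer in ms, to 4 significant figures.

L = 1096 × 8 = 8768 bits.
Transmission delays (L/R per hop): 0.00138297, 0.02192, 1.6237 ms; sum = 1.64701 ms.
Propagation delays (d/s per hop): 0.000228571, 0.000240435, 120 ms; sum = 120 ms.
End-to-end = 121.6 ms.

121.6 ms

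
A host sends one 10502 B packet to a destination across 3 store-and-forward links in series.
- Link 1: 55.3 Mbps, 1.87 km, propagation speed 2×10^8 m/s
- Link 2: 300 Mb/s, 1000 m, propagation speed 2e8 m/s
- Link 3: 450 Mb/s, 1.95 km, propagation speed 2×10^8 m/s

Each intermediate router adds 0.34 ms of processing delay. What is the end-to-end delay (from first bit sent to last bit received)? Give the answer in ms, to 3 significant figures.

L = 10502 × 8 = 84016 bits.
Transmission delays (L/R per hop): 1.51928, 0.280053, 0.186702 ms; sum = 1.98603 ms.
Propagation delays (d/s per hop): 0.00935, 0.005, 0.00975 ms; sum = 0.0241 ms.
Processing at 2 router(s): 2 × 0.34 ms = 0.68 ms.
End-to-end = 2.69 ms.

2.69 ms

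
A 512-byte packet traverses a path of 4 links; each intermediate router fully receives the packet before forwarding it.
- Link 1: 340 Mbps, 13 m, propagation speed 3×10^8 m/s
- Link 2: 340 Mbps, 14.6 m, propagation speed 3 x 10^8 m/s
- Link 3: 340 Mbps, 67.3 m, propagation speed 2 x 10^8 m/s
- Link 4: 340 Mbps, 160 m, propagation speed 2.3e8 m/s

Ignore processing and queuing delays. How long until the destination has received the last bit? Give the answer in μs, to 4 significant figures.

49.31 μs

L = 512 × 8 = 4096 bits.
Transmission delay per hop = L/R = 4096/340000000 = 12.0471 μs; 4 hops → 48.1882 μs.
Propagation delays (d/s per hop): 0.0433333, 0.0486667, 0.3365, 0.695652 μs; sum = 1.12415 μs.
End-to-end = 49.31 μs.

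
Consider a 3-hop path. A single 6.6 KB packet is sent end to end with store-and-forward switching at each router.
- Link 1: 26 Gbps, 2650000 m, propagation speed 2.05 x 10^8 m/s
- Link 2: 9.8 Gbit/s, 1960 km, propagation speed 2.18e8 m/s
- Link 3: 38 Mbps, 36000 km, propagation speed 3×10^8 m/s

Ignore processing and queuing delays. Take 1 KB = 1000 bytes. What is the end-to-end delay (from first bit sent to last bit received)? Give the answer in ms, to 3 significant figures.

L = 52800 bits.
Transmission delays (L/R per hop): 0.00203077, 0.00538776, 1.38947 ms; sum = 1.39689 ms.
Propagation delays (d/s per hop): 12.9268, 8.99083, 120 ms; sum = 141.918 ms.
End-to-end = 143 ms.

143 ms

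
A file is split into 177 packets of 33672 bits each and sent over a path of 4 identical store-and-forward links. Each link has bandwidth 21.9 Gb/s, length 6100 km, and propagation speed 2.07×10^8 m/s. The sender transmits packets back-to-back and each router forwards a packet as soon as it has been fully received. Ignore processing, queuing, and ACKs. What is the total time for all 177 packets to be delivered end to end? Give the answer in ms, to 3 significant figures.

Per-hop transmission t_tx = L/R = 33672/21900000000 = 0.00153753 ms.
Per-hop propagation t_prop = 6100000/2.07e+08 = 29.4686 ms.
Pipeline fill: first packet needs 4·t_tx to clear all hops; remaining 176 packets each add one t_tx.
Total = (4+177-1)·t_tx + 4·t_prop = 180·0.00153753 + 4·29.4686 = 118 ms.

118 ms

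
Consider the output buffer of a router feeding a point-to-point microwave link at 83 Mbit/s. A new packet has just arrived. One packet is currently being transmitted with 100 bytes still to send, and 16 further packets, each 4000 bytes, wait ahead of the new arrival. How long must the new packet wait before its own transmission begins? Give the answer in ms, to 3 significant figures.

Each queued packet: L/R = 32000/83000000 = 0.385542 ms.
16 queued → 6.16867 ms.
Plus remaining 800 bits of current packet: 0.00963855 ms.
Queuing delay = 6.18 ms.

6.18 ms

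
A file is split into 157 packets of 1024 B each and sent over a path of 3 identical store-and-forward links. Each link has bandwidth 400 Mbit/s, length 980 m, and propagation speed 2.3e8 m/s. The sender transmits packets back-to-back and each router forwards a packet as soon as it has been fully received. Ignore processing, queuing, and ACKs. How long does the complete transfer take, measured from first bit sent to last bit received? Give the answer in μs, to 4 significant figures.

Per-hop transmission t_tx = L/R = 8192/400000000 = 20.48 μs.
Per-hop propagation t_prop = 980/2.3e+08 = 4.26087 μs.
Pipeline fill: first packet needs 3·t_tx to clear all hops; remaining 156 packets each add one t_tx.
Total = (3+157-1)·t_tx + 3·t_prop = 159·20.48 + 3·4.26087 = 3269 μs.

3269 μs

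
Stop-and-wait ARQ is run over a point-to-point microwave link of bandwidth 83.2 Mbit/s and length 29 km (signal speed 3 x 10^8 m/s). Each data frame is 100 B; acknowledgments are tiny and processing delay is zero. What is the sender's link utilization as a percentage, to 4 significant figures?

t_tx = L/R = 800/83200000 = 9.61538e-06 s.
t_prop = 29000/300000000 = 9.66667e-05 s; RTT = 0.000193333 s.
Cycle = t_tx + RTT = 0.000202949 s.
Utilization = t_tx / cycle = 9.61538e-06/0.000202949 = 4.738 %.

4.738 %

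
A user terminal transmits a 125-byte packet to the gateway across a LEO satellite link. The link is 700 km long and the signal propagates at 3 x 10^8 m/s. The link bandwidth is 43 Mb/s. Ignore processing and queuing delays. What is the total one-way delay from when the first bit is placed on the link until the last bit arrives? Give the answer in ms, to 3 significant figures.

2.36 ms

L = 125 × 8 = 1000 bits.
Transmission delay = L/R = 1000 / 43000000 = 0.0232558 ms.
Propagation delay = d/s = 700000 m / 300000000 m/s = 2.33333 ms.
Total = 2.36 ms.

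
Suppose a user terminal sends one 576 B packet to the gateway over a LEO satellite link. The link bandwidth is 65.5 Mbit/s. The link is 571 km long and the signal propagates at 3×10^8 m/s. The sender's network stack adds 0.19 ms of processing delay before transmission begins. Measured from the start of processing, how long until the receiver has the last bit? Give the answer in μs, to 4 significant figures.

2164 μs

L = 576 × 8 = 4608 bits.
Transmission delay = L/R = 4608 / 65500000 = 70.3511 μs.
Propagation delay = d/s = 571000 m / 300000000 m/s = 1903.33 μs.
Plus processing delay 0.19 ms = 190 μs.
Total = 2164 μs.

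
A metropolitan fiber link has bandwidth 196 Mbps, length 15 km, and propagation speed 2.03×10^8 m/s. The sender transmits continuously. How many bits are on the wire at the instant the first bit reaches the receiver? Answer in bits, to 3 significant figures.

Propagation delay = 15000 / 2.03e+08 = 7.38916e-05 s.
BDP = R × t_prop = 196000000 × 7.38916e-05 = 14482.8 bits.

14500 bits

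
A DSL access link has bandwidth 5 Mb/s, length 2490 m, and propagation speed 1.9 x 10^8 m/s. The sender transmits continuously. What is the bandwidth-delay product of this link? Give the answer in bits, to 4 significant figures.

Propagation delay = 2490 / 190000000 = 1.31053e-05 s.
BDP = R × t_prop = 5000000 × 1.31053e-05 = 65.5263 bits.

65.53 bits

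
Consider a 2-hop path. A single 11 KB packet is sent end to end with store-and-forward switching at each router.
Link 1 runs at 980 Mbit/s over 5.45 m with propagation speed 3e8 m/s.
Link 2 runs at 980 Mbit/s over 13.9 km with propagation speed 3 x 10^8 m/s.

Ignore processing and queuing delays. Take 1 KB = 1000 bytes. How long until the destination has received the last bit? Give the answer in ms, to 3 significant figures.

L = 88000 bits.
Transmission delay per hop = L/R = 88000/980000000 = 0.0897959 ms; 2 hops → 0.179592 ms.
Propagation delays (d/s per hop): 1.81667e-05, 0.0463333 ms; sum = 0.0463515 ms.
End-to-end = 0.226 ms.

0.226 ms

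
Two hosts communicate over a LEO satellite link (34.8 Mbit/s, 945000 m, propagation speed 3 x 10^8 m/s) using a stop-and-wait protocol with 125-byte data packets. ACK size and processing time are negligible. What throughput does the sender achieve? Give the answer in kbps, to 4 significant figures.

t_tx = L/R = 1000/34800000 = 2.87356e-05 s.
t_prop = 945000/300000000 = 0.00315 s; RTT = 0.0063 s.
Cycle = t_tx + RTT = 0.00632874 s.
Throughput = L / cycle = 1000 / 0.00632874 = 158.0 kbps.

158.0 kbps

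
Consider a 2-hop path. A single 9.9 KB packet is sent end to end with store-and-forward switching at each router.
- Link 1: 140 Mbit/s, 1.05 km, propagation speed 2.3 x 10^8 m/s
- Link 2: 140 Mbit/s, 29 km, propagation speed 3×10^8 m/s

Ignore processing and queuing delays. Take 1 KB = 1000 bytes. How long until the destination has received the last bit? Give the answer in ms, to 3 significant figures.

L = 79200 bits.
Transmission delay per hop = L/R = 79200/140000000 = 0.565714 ms; 2 hops → 1.13143 ms.
Propagation delays (d/s per hop): 0.00456522, 0.0966667 ms; sum = 0.101232 ms.
End-to-end = 1.23 ms.

1.23 ms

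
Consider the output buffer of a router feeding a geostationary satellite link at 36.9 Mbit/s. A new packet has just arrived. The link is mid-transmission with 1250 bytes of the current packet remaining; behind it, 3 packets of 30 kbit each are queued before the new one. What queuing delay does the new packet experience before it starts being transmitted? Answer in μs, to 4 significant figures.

2710 μs

Each queued packet: L/R = 30000/36900000 = 813.008 μs.
3 queued → 2439.02 μs.
Plus remaining 10000 bits of current packet: 271.003 μs.
Queuing delay = 2710 μs.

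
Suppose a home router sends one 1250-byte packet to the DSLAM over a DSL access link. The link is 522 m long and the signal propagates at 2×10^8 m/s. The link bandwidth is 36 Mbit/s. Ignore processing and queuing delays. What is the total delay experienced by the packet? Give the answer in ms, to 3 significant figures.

0.280 ms

L = 1250 × 8 = 10000 bits.
Transmission delay = L/R = 10000 / 36000000 = 0.277778 ms.
Propagation delay = d/s = 522 m / 200000000 m/s = 0.00261 ms.
Total = 0.280 ms.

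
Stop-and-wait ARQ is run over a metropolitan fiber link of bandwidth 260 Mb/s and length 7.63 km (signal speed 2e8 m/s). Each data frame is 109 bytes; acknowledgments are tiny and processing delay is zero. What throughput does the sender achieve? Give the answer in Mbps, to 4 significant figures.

10.95 Mbps

t_tx = L/R = 872/260000000 = 3.35385e-06 s.
t_prop = 7630/200000000 = 3.815e-05 s; RTT = 7.63e-05 s.
Cycle = t_tx + RTT = 7.96538e-05 s.
Throughput = L / cycle = 872 / 7.96538e-05 = 10.95 Mbps.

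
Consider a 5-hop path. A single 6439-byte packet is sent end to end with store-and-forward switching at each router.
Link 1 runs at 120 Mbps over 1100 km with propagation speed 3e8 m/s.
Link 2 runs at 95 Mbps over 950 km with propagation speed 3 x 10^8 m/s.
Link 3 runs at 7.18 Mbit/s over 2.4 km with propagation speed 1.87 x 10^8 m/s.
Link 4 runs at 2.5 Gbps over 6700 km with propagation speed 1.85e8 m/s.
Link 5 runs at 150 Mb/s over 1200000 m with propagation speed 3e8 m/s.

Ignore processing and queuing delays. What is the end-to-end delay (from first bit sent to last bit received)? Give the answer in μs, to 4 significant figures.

55570 μs

L = 6439 × 8 = 51512 bits.
Transmission delays (L/R per hop): 429.267, 542.232, 7174.37, 20.6048, 343.413 μs; sum = 8509.89 μs.
Propagation delays (d/s per hop): 3666.67, 3166.67, 12.8342, 36216.2, 4000 μs; sum = 47062.4 μs.
End-to-end = 55570 μs.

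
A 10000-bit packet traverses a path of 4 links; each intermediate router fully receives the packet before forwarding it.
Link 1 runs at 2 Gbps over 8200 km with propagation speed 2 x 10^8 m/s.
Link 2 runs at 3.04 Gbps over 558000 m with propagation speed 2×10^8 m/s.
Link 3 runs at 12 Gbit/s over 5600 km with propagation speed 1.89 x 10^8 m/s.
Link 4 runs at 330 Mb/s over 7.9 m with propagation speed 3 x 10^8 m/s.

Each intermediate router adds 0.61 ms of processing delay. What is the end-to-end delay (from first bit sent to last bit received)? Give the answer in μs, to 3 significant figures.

Transmission delays (L/R per hop): 5, 3.28947, 0.833333, 30.303 μs; sum = 39.4258 μs.
Propagation delays (d/s per hop): 41000, 2790, 29629.6, 0.0263333 μs; sum = 73419.7 μs.
Processing at 3 router(s): 3 × 0.61 ms = 1830 μs.
End-to-end = 75300 μs.

75300 μs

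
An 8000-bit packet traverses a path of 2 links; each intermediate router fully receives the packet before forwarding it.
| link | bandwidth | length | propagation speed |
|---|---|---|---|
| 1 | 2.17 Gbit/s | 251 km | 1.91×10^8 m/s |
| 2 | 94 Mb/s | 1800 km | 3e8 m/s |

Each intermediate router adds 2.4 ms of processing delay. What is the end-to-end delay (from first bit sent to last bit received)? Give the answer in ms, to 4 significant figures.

Transmission delays (L/R per hop): 0.00368664, 0.0851064 ms; sum = 0.088793 ms.
Propagation delays (d/s per hop): 1.31414, 6 ms; sum = 7.31414 ms.
Processing at 1 router(s): 1 × 2.4 ms = 2.4 ms.
End-to-end = 9.803 ms.

9.803 ms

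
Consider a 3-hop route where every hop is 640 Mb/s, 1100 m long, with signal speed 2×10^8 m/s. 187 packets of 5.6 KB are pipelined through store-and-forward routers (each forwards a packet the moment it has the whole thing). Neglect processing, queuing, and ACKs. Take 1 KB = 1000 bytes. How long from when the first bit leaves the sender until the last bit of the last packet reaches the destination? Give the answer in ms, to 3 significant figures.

Per-hop transmission t_tx = L/R = 44800/640000000 = 0.07 ms.
Per-hop propagation t_prop = 1100/200000000 = 0.0055 ms.
Pipeline fill: first packet needs 3·t_tx to clear all hops; remaining 186 packets each add one t_tx.
Total = (3+187-1)·t_tx + 3·t_prop = 189·0.07 + 3·0.0055 = 13.2 ms.

13.2 ms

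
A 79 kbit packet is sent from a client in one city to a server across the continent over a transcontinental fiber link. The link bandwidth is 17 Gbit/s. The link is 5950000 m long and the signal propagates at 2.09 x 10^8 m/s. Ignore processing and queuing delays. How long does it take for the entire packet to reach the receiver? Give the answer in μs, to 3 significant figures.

28500 μs

L = 79000 bits.
Transmission delay = L/R = 79000 / 17000000000 = 4.64706 μs.
Propagation delay = d/s = 5950000 m / 209000000 m/s = 28468.9 μs.
Total = 28500 μs.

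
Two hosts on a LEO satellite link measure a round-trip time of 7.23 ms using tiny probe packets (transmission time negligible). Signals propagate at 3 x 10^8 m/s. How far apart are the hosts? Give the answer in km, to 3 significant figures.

One-way propagation = RTT/2 = 3.615 ms.
d = s × t = 300000000 × 0.003615 = 1080 km.

1080 km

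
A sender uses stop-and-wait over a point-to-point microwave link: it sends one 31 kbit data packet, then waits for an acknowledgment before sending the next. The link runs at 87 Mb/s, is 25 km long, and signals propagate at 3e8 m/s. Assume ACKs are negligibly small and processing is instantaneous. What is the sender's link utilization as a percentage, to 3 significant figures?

t_tx = L/R = 31000/87000000 = 0.000356322 s.
t_prop = 25000/300000000 = 8.33333e-05 s; RTT = 0.000166667 s.
Cycle = t_tx + RTT = 0.000522989 s.
Utilization = t_tx / cycle = 0.000356322/0.000522989 = 68.1 %.

68.1 %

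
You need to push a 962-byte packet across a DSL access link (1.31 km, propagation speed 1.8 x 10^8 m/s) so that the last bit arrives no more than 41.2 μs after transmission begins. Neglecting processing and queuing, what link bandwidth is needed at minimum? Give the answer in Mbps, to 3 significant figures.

L = 7696 bits.
Propagation delay = 1310 / 180000000 = 7.27778 μs.
Transmission budget = 41.2 − 7.27778 = 33.9222 μs.
R ≥ L / t_tx = 7696 bits / 3.39222e-05 s = 227 Mbps.

227 Mbps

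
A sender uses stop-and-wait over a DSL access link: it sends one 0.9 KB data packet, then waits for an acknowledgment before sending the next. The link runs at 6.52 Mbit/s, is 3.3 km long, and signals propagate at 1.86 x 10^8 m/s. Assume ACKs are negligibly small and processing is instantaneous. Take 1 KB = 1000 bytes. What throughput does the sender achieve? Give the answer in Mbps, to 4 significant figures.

t_tx = L/R = 7200/6520000 = 0.00110429 s.
t_prop = 3300/186000000 = 1.77419e-05 s; RTT = 3.54839e-05 s.
Cycle = t_tx + RTT = 0.00113978 s.
Throughput = L / cycle = 7200 / 0.00113978 = 6.317 Mbps.

6.317 Mbps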